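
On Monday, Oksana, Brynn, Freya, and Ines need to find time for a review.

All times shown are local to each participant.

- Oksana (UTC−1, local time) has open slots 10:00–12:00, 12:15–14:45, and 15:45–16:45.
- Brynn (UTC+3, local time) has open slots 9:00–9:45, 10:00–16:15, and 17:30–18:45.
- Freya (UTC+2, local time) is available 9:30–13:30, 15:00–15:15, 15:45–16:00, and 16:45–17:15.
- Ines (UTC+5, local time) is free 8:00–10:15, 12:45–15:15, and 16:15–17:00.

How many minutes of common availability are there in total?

15 minutes

Oksana → UTC: 11:00–13:00, 13:15–15:45, 16:45–17:45.
Brynn → UTC: 06:00–06:45, 07:00–13:15, 14:30–15:45.
Freya → UTC: 07:30–11:30, 13:00–13:15, 13:45–14:00, 14:45–15:15.
Ines → UTC: 03:00–05:15, 07:45–10:15, 11:15–12:00.
Oksana ∩ Brynn: 11:00–13:00, 14:30–15:45.
Oksana ∩ Brynn ∩ Freya: 11:00–11:30, 14:45–15:15.
Oksana ∩ Brynn ∩ Freya ∩ Ines: 11:15–11:30.
Total common minutes: 15.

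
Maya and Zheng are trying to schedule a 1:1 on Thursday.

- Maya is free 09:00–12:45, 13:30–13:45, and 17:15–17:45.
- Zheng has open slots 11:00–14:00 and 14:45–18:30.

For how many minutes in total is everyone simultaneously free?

Maya ∩ Zheng: 11:00–12:45, 13:30–13:45, 17:15–17:45.
Total common minutes: 105 + 15 + 30 = 150.

150 minutes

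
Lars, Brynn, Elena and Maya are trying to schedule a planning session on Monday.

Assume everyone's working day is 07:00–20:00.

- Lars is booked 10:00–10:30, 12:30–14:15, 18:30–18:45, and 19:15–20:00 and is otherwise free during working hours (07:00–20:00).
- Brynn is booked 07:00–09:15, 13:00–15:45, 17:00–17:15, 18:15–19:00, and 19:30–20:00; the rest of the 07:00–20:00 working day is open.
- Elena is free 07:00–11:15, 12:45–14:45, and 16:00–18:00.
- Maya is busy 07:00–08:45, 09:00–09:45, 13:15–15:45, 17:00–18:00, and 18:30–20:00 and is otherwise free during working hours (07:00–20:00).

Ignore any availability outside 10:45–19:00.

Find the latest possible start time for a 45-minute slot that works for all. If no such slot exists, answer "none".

Lars free within 07:00–20:00: 07:00–10:00, 10:30–12:30, 14:15–18:30, 18:45–19:15.
Brynn free within 07:00–20:00: 09:15–13:00, 15:45–17:00, 17:15–18:15, 19:00–19:30.
Maya free within 07:00–20:00: 08:45–09:00, 09:45–13:15, 15:45–17:00, 18:00–18:30.
Lars ∩ Brynn: 09:15–10:00, 10:30–12:30, 15:45–17:00, 17:15–18:15, 19:00–19:15.
Lars ∩ Brynn ∩ Elena: 09:15–10:00, 10:30–11:15, 16:00–17:00, 17:15–18:00.
Lars ∩ Brynn ∩ Elena ∩ Maya: 09:45–10:00, 10:30–11:15, 16:00–17:00.
Restricted to 10:45–19:00: 10:45–11:15, 16:00–17:00.
Windows ≥ 45 min: 16:00–17:00.
Latest start in the last window 16:00–17:00 is 17:00 − 45 min = 16:15.

16:15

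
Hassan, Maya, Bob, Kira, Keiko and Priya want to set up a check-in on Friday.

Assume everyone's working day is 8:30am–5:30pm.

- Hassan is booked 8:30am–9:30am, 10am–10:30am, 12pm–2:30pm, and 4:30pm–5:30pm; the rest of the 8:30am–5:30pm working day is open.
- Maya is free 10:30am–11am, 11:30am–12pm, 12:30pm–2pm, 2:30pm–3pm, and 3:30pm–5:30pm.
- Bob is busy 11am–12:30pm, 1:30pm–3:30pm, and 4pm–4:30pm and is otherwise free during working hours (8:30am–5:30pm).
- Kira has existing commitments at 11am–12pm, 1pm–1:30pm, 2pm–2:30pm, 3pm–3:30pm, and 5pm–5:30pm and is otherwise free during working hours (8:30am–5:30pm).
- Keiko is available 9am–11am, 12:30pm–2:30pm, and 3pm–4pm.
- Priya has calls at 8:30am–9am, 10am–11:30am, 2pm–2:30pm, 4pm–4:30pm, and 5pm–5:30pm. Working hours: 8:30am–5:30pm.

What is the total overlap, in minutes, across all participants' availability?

Hassan free within 08:30–17:30: 09:30–10:00, 10:30–12:00, 14:30–16:30.
Bob free within 08:30–17:30: 08:30–11:00, 12:30–13:30, 15:30–16:00, 16:30–17:30.
Kira free within 08:30–17:30: 08:30–11:00, 12:00–13:00, 13:30–14:00, 14:30–15:00, 15:30–17:00.
Priya free within 08:30–17:30: 09:00–10:00, 11:30–14:00, 14:30–16:00, 16:30–17:00.
Hassan ∩ Maya: 10:30–11:00, 11:30–12:00, 14:30–15:00, 15:30–16:30.
Hassan ∩ Maya ∩ Bob: 10:30–11:00, 15:30–16:00.
Hassan ∩ Maya ∩ Bob ∩ Kira: 10:30–11:00, 15:30–16:00.
Hassan ∩ Maya ∩ Bob ∩ Kira ∩ Keiko: 10:30–11:00, 15:30–16:00.
Hassan ∩ Maya ∩ Bob ∩ Kira ∩ Keiko ∩ Priya: 15:30–16:00.
Total common minutes: 30.

30 minutes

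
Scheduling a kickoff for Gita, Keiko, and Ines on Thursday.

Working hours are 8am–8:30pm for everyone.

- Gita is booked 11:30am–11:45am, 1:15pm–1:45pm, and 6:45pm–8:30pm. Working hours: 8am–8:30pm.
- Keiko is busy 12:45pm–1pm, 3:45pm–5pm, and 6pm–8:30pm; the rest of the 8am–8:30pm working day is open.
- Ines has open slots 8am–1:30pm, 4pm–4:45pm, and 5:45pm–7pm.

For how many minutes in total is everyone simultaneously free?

300 minutes

Gita free within 08:00–20:30: 08:00–11:30, 11:45–13:15, 13:45–18:45.
Keiko free within 08:00–20:30: 08:00–12:45, 13:00–15:45, 17:00–18:00.
Gita ∩ Keiko: 08:00–11:30, 11:45–12:45, 13:00–13:15, 13:45–15:45, 17:00–18:00.
Gita ∩ Keiko ∩ Ines: 08:00–11:30, 11:45–12:45, 13:00–13:15, 17:45–18:00.
Total common minutes: 210 + 60 + 15 + 15 = 300.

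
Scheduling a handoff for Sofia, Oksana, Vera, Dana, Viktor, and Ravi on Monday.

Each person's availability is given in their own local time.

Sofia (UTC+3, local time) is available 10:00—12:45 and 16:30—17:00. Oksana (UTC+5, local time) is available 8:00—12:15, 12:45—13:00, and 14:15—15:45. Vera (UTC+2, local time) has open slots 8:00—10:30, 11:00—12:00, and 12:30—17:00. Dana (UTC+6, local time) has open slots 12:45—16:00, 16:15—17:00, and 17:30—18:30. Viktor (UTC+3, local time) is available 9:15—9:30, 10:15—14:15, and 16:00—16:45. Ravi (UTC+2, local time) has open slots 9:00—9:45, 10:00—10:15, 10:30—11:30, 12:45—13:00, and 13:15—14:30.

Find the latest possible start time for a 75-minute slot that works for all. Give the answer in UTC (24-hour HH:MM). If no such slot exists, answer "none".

none

Sofia → UTC: 07:00–09:45, 13:30–14:00.
Oksana → UTC: 03:00–07:15, 07:45–08:00, 09:15–10:45.
Vera → UTC: 06:00–08:30, 09:00–10:00, 10:30–15:00.
Dana → UTC: 06:45–10:00, 10:15–11:00, 11:30–12:30.
Viktor → UTC: 06:15–06:30, 07:15–11:15, 13:00–13:45.
Ravi → UTC: 07:00–07:45, 08:00–08:15, 08:30–09:30, 10:45–11:00, 11:15–12:30.
Sofia ∩ Oksana: 07:00–07:15, 07:45–08:00, 09:15–09:45.
Sofia ∩ Oksana ∩ Vera: 07:00–07:15, 07:45–08:00, 09:15–09:45.
Sofia ∩ Oksana ∩ Vera ∩ Dana: 07:00–07:15, 07:45–08:00, 09:15–09:45.
Sofia ∩ Oksana ∩ Vera ∩ Dana ∩ Viktor: 07:45–08:00, 09:15–09:45.
Sofia ∩ Oksana ∩ Vera ∩ Dana ∩ Viktor ∩ Ravi: 09:15–09:30.
Windows ≥ 75 min: (none).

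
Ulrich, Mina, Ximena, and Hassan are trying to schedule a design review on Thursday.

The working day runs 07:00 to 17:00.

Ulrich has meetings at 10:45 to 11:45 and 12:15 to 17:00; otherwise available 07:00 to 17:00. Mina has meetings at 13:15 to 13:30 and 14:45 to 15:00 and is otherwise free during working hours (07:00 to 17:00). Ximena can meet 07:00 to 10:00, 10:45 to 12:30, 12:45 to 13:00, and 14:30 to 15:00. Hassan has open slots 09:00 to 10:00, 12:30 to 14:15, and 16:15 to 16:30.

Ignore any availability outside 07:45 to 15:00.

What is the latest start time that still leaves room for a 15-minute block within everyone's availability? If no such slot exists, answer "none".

Ulrich free within 07:00–17:00: 07:00–10:45, 11:45–12:15.
Mina free within 07:00–17:00: 07:00–13:15, 13:30–14:45, 15:00–17:00.
Ulrich ∩ Mina: 07:00–10:45, 11:45–12:15.
Ulrich ∩ Mina ∩ Ximena: 07:00–10:00, 11:45–12:15.
Ulrich ∩ Mina ∩ Ximena ∩ Hassan: 09:00–10:00.
Restricted to 07:45–15:00: 09:00–10:00.
Windows ≥ 15 min: 09:00–10:00.
Latest start in the last window 09:00–10:00 is 10:00 − 15 min = 09:45.

09:45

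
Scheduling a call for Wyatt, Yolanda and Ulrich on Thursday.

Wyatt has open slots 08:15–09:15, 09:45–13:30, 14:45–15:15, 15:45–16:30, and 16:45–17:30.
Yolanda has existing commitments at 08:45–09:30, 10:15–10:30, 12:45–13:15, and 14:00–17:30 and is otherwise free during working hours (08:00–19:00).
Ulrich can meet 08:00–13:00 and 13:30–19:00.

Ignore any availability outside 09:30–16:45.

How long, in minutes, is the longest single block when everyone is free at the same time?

135 minutes

Yolanda free within 08:00–19:00: 08:00–08:45, 09:30–10:15, 10:30–12:45, 13:15–14:00, 17:30–19:00.
Wyatt ∩ Yolanda: 08:15–08:45, 09:45–10:15, 10:30–12:45, 13:15–13:30.
Wyatt ∩ Yolanda ∩ Ulrich: 08:15–08:45, 09:45–10:15, 10:30–12:45.
Restricted to 09:30–16:45: 09:45–10:15, 10:30–12:45.
Common window lengths: 30, 135 min; longest is 135.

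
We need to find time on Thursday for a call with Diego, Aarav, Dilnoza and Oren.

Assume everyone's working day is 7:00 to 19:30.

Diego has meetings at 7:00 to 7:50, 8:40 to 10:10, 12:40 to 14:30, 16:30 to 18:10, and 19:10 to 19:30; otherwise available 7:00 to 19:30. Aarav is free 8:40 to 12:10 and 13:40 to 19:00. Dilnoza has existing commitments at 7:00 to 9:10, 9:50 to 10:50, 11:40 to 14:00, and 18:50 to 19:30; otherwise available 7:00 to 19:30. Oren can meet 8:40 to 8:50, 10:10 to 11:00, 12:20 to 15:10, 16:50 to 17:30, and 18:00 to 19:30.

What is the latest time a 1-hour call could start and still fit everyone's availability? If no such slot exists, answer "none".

Diego free within 07:00–19:30: 07:50–08:40, 10:10–12:40, 14:30–16:30, 18:10–19:10.
Dilnoza free within 07:00–19:30: 09:10–09:50, 10:50–11:40, 14:00–18:50.
Diego ∩ Aarav: 10:10–12:10, 14:30–16:30, 18:10–19:00.
Diego ∩ Aarav ∩ Dilnoza: 10:50–11:40, 14:30–16:30, 18:10–18:50.
Diego ∩ Aarav ∩ Dilnoza ∩ Oren: 10:50–11:00, 14:30–15:10, 18:10–18:50.
Windows ≥ 60 min: (none).

none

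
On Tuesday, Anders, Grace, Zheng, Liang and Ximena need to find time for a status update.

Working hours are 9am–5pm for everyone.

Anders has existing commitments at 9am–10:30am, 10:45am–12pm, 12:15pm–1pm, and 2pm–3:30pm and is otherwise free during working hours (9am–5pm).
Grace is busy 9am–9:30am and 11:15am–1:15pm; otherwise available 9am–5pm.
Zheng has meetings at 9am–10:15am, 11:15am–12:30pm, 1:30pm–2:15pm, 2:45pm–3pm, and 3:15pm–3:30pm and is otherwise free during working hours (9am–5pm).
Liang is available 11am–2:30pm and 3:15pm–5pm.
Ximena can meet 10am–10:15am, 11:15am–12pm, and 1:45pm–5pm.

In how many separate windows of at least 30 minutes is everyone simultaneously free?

Anders free within 09:00–17:00: 10:30–10:45, 12:00–12:15, 13:00–14:00, 15:30–17:00.
Grace free within 09:00–17:00: 09:30–11:15, 13:15–17:00.
Zheng free within 09:00–17:00: 10:15–11:15, 12:30–13:30, 14:15–14:45, 15:00–15:15, 15:30–17:00.
Anders ∩ Grace: 10:30–10:45, 13:15–14:00, 15:30–17:00.
Anders ∩ Grace ∩ Zheng: 10:30–10:45, 13:15–13:30, 15:30–17:00.
Anders ∩ Grace ∩ Zheng ∩ Liang: 13:15–13:30, 15:30–17:00.
Anders ∩ Grace ∩ Zheng ∩ Liang ∩ Ximena: 15:30–17:00.
Windows ≥ 30 min: 15:30–17:00.
That's 1 window.

1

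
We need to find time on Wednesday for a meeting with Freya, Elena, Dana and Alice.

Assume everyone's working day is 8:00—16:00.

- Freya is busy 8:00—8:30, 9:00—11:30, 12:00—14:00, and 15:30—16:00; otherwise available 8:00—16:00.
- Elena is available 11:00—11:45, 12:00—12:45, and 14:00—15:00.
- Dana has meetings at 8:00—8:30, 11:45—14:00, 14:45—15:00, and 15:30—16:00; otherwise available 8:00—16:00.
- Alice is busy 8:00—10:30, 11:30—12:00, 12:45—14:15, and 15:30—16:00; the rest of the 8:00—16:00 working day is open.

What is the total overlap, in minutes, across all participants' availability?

Freya free within 08:00–16:00: 08:30–09:00, 11:30–12:00, 14:00–15:30.
Dana free within 08:00–16:00: 08:30–11:45, 14:00–14:45, 15:00–15:30.
Alice free within 08:00–16:00: 10:30–11:30, 12:00–12:45, 14:15–15:30.
Freya ∩ Elena: 11:30–11:45, 14:00–15:00.
Freya ∩ Elena ∩ Dana: 11:30–11:45, 14:00–14:45.
Freya ∩ Elena ∩ Dana ∩ Alice: 14:15–14:45.
Total common minutes: 30.

30 minutes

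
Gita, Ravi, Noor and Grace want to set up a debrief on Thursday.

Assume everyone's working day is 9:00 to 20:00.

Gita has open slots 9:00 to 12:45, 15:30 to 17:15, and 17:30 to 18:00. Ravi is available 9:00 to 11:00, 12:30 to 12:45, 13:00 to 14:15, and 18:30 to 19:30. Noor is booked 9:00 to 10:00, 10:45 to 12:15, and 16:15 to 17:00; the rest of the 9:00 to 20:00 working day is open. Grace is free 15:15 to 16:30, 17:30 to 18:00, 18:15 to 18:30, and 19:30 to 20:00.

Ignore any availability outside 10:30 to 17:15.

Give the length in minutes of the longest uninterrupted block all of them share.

Noor free within 09:00–20:00: 10:00–10:45, 12:15–16:15, 17:00–20:00.
Gita ∩ Ravi: 09:00–11:00, 12:30–12:45.
Gita ∩ Ravi ∩ Noor: 10:00–10:45, 12:30–12:45.
Gita ∩ Ravi ∩ Noor ∩ Grace: (none).
Restricted to 10:30–17:15: (none).
No common window.

0 minutes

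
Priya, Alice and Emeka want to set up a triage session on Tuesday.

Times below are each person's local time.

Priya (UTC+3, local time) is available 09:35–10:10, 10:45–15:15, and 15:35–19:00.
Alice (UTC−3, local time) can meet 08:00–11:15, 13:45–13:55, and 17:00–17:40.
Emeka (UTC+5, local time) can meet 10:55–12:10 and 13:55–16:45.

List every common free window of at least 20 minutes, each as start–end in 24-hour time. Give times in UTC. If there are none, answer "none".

Priya → UTC: 06:35–07:10, 07:45–12:15, 12:35–16:00.
Alice → UTC: 11:00–14:15, 16:45–16:55, 20:00–20:40.
Emeka → UTC: 05:55–07:10, 08:55–11:45.
Priya ∩ Alice: 11:00–12:15, 12:35–14:15.
Priya ∩ Alice ∩ Emeka: 11:00–11:45.
Windows ≥ 20 min: 11:00–11:45.

11:00–11:45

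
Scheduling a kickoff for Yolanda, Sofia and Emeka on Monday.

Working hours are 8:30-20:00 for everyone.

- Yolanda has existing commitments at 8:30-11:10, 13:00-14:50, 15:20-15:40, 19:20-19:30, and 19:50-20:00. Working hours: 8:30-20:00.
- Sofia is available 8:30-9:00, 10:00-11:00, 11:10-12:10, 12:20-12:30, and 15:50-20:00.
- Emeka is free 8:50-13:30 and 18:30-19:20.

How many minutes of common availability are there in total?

120 minutes

Yolanda free within 08:30–20:00: 11:10–13:00, 14:50–15:20, 15:40–19:20, 19:30–19:50.
Yolanda ∩ Sofia: 11:10–12:10, 12:20–12:30, 15:50–19:20, 19:30–19:50.
Yolanda ∩ Sofia ∩ Emeka: 11:10–12:10, 12:20–12:30, 18:30–19:20.
Total common minutes: 60 + 10 + 50 = 120.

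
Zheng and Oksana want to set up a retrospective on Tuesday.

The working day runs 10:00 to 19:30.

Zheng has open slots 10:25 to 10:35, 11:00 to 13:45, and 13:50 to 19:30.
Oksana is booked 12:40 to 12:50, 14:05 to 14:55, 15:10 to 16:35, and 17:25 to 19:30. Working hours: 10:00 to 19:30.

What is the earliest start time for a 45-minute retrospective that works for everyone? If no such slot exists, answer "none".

Oksana free within 10:00–19:30: 10:00–12:40, 12:50–14:05, 14:55–15:10, 16:35–17:25.
Zheng ∩ Oksana: 10:25–10:35, 11:00–12:40, 12:50–13:45, 13:50–14:05, 14:55–15:10, 16:35–17:25.
Windows ≥ 45 min: 11:00–12:40, 12:50–13:45, 16:35–17:25.
Earliest such window starts at 11:00.

11:00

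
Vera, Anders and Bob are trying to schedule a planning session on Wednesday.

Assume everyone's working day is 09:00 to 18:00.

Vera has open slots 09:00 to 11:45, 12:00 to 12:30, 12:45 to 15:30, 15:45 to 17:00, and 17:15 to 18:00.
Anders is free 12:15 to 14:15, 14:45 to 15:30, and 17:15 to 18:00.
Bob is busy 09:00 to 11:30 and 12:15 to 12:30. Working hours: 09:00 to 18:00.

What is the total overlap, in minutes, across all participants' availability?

180 minutes

Bob free within 09:00–18:00: 11:30–12:15, 12:30–18:00.
Vera ∩ Anders: 12:15–12:30, 12:45–14:15, 14:45–15:30, 17:15–18:00.
Vera ∩ Anders ∩ Bob: 12:45–14:15, 14:45–15:30, 17:15–18:00.
Total common minutes: 90 + 45 + 45 = 180.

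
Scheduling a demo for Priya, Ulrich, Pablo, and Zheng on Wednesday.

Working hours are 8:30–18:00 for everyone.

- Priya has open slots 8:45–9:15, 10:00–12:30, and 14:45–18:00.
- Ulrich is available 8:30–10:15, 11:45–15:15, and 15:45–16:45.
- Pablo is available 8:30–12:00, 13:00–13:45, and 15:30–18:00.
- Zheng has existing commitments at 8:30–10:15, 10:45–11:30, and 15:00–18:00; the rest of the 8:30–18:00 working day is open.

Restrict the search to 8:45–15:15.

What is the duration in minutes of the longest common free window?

Zheng free within 08:30–18:00: 10:15–10:45, 11:30–15:00.
Priya ∩ Ulrich: 08:45–09:15, 10:00–10:15, 11:45–12:30, 14:45–15:15, 15:45–16:45.
Priya ∩ Ulrich ∩ Pablo: 08:45–09:15, 10:00–10:15, 11:45–12:00, 15:45–16:45.
Priya ∩ Ulrich ∩ Pablo ∩ Zheng: 11:45–12:00.
Restricted to 08:45–15:15: 11:45–12:00.
Single common window of 15 minutes.

15 minutes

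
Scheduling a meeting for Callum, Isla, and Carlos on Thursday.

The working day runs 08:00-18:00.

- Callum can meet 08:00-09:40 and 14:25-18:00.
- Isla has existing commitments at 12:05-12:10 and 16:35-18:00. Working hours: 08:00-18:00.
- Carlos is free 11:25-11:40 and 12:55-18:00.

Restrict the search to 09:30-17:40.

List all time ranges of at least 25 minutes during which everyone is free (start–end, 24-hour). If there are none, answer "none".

14:25–16:35

Isla free within 08:00–18:00: 08:00–12:05, 12:10–16:35.
Callum ∩ Isla: 08:00–09:40, 14:25–16:35.
Callum ∩ Isla ∩ Carlos: 14:25–16:35.
Restricted to 09:30–17:40: 14:25–16:35.
Windows ≥ 25 min: 14:25–16:35.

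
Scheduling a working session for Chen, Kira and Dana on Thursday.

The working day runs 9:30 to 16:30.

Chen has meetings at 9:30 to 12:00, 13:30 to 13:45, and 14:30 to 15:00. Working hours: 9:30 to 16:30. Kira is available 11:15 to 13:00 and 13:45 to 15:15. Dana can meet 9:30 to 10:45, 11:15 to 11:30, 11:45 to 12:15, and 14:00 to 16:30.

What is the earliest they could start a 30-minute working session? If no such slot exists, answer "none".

Chen free within 09:30–16:30: 12:00–13:30, 13:45–14:30, 15:00–16:30.
Chen ∩ Kira: 12:00–13:00, 13:45–14:30, 15:00–15:15.
Chen ∩ Kira ∩ Dana: 12:00–12:15, 14:00–14:30, 15:00–15:15.
Windows ≥ 30 min: 14:00–14:30.
Earliest such window starts at 14:00.

14:00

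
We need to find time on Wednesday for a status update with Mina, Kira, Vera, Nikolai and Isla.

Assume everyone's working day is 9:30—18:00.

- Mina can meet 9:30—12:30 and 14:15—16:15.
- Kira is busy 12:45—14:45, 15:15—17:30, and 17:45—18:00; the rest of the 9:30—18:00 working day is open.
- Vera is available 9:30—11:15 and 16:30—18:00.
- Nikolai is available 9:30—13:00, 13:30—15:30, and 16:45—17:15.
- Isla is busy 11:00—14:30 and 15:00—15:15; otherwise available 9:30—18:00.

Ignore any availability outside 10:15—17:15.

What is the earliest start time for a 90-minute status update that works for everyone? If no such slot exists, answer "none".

none

Kira free within 09:30–18:00: 09:30–12:45, 14:45–15:15, 17:30–17:45.
Isla free within 09:30–18:00: 09:30–11:00, 14:30–15:00, 15:15–18:00.
Mina ∩ Kira: 09:30–12:30, 14:45–15:15.
Mina ∩ Kira ∩ Vera: 09:30–11:15.
Mina ∩ Kira ∩ Vera ∩ Nikolai: 09:30–11:15.
Mina ∩ Kira ∩ Vera ∩ Nikolai ∩ Isla: 09:30–11:00.
Restricted to 10:15–17:15: 10:15–11:00.
Windows ≥ 90 min: (none).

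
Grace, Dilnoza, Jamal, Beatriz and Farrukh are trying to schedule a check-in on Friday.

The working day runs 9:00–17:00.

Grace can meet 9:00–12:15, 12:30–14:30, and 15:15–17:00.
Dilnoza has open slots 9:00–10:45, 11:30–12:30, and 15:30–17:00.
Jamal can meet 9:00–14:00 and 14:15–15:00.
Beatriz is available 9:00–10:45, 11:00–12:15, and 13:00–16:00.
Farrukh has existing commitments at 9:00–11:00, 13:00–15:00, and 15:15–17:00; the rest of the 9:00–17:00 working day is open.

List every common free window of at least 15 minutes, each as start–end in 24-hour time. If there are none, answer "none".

11:30–12:15

Farrukh free within 09:00–17:00: 11:00–13:00, 15:00–15:15.
Grace ∩ Dilnoza: 09:00–10:45, 11:30–12:15, 15:30–17:00.
Grace ∩ Dilnoza ∩ Jamal: 09:00–10:45, 11:30–12:15.
Grace ∩ Dilnoza ∩ Jamal ∩ Beatriz: 09:00–10:45, 11:30–12:15.
Grace ∩ Dilnoza ∩ Jamal ∩ Beatriz ∩ Farrukh: 11:30–12:15.
Windows ≥ 15 min: 11:30–12:15.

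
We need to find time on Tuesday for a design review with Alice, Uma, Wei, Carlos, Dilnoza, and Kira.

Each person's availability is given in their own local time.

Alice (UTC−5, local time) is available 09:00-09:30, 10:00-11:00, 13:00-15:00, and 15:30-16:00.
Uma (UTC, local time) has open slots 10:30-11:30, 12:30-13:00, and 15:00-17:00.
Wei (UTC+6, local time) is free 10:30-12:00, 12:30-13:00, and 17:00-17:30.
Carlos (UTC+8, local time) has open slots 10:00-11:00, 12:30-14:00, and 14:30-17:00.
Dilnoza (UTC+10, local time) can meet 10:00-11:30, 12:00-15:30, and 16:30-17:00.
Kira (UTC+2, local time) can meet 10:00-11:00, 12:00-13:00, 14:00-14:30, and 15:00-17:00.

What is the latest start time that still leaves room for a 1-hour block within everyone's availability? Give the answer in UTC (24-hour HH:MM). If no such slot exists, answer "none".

none

Alice → UTC: 14:00–14:30, 15:00–16:00, 18:00–20:00, 20:30–21:00.
Uma → UTC: 10:30–11:30, 12:30–13:00, 15:00–17:00.
Wei → UTC: 04:30–06:00, 06:30–07:00, 11:00–11:30.
Carlos → UTC: 02:00–03:00, 04:30–06:00, 06:30–09:00.
Dilnoza → UTC: 00:00–01:30, 02:00–05:30, 06:30–07:00.
Kira → UTC: 08:00–09:00, 10:00–11:00, 12:00–12:30, 13:00–15:00.
Alice ∩ Uma: 15:00–16:00.
Alice ∩ Uma ∩ Wei: (none).
Alice ∩ Uma ∩ Wei ∩ Carlos: (none).
Alice ∩ Uma ∩ Wei ∩ Carlos ∩ Dilnoza: (none).
Alice ∩ Uma ∩ Wei ∩ Carlos ∩ Dilnoza ∩ Kira: (none).
Windows ≥ 60 min: (none).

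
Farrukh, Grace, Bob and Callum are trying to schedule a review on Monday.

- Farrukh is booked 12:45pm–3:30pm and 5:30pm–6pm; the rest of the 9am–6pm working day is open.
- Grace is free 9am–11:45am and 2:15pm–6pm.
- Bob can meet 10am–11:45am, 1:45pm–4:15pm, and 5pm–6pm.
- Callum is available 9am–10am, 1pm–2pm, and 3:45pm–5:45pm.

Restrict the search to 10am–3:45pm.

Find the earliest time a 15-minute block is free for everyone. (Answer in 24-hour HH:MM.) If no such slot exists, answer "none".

none

Farrukh free within 09:00–18:00: 09:00–12:45, 15:30–17:30.
Farrukh ∩ Grace: 09:00–11:45, 15:30–17:30.
Farrukh ∩ Grace ∩ Bob: 10:00–11:45, 15:30–16:15, 17:00–17:30.
Farrukh ∩ Grace ∩ Bob ∩ Callum: 15:45–16:15, 17:00–17:30.
Restricted to 10:00–15:45: (none).
Windows ≥ 15 min: (none).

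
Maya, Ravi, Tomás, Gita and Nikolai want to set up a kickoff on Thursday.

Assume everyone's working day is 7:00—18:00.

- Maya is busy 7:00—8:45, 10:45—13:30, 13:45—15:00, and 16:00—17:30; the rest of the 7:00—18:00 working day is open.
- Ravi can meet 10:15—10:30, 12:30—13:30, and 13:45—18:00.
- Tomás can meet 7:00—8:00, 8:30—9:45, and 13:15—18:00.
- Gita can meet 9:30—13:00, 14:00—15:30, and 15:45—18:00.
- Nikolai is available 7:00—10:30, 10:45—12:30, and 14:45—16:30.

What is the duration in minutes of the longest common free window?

Maya free within 07:00–18:00: 08:45–10:45, 13:30–13:45, 15:00–16:00, 17:30–18:00.
Maya ∩ Ravi: 10:15–10:30, 15:00–16:00, 17:30–18:00.
Maya ∩ Ravi ∩ Tomás: 15:00–16:00, 17:30–18:00.
Maya ∩ Ravi ∩ Tomás ∩ Gita: 15:00–15:30, 15:45–16:00, 17:30–18:00.
Maya ∩ Ravi ∩ Tomás ∩ Gita ∩ Nikolai: 15:00–15:30, 15:45–16:00.
Common window lengths: 30, 15 min; longest is 30.

30 minutes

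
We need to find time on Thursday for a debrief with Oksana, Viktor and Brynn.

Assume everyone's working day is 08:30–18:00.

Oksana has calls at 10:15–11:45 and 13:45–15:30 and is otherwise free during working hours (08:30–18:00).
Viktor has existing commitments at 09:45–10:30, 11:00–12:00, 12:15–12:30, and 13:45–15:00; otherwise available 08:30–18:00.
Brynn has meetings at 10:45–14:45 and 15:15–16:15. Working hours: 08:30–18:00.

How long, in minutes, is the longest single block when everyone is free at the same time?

105 minutes

Oksana free within 08:30–18:00: 08:30–10:15, 11:45–13:45, 15:30–18:00.
Viktor free within 08:30–18:00: 08:30–09:45, 10:30–11:00, 12:00–12:15, 12:30–13:45, 15:00–18:00.
Brynn free within 08:30–18:00: 08:30–10:45, 14:45–15:15, 16:15–18:00.
Oksana ∩ Viktor: 08:30–09:45, 12:00–12:15, 12:30–13:45, 15:30–18:00.
Oksana ∩ Viktor ∩ Brynn: 08:30–09:45, 16:15–18:00.
Common window lengths: 75, 105 min; longest is 105.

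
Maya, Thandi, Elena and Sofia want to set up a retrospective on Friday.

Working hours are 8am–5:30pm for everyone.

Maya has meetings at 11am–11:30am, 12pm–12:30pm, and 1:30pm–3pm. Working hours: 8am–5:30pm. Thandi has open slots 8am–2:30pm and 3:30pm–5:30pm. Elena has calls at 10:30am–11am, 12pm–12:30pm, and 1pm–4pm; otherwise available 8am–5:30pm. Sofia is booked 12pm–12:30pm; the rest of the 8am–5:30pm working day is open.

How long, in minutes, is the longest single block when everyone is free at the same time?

150 minutes

Maya free within 08:00–17:30: 08:00–11:00, 11:30–12:00, 12:30–13:30, 15:00–17:30.
Elena free within 08:00–17:30: 08:00–10:30, 11:00–12:00, 12:30–13:00, 16:00–17:30.
Sofia free within 08:00–17:30: 08:00–12:00, 12:30–17:30.
Maya ∩ Thandi: 08:00–11:00, 11:30–12:00, 12:30–13:30, 15:30–17:30.
Maya ∩ Thandi ∩ Elena: 08:00–10:30, 11:30–12:00, 12:30–13:00, 16:00–17:30.
Maya ∩ Thandi ∩ Elena ∩ Sofia: 08:00–10:30, 11:30–12:00, 12:30–13:00, 16:00–17:30.
Common window lengths: 150, 30, 30, 90 min; longest is 150.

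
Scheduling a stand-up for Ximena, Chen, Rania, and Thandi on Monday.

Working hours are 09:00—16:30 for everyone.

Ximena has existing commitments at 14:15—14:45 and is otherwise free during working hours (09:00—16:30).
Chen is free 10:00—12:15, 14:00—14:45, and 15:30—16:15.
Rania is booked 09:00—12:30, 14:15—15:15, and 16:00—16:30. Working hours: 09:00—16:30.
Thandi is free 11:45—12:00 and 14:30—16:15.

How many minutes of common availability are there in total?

30 minutes

Ximena free within 09:00–16:30: 09:00–14:15, 14:45–16:30.
Rania free within 09:00–16:30: 12:30–14:15, 15:15–16:00.
Ximena ∩ Chen: 10:00–12:15, 14:00–14:15, 15:30–16:15.
Ximena ∩ Chen ∩ Rania: 14:00–14:15, 15:30–16:00.
Ximena ∩ Chen ∩ Rania ∩ Thandi: 15:30–16:00.
Total common minutes: 30.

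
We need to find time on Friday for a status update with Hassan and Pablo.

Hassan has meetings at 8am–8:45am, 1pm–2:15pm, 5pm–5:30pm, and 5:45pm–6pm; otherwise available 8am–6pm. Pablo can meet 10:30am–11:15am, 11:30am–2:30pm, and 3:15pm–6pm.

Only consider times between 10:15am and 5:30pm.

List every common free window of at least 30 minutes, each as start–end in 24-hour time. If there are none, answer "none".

10:30–11:15, 11:30–13:00, 15:15–17:00

Hassan free within 08:00–18:00: 08:45–13:00, 14:15–17:00, 17:30–17:45.
Hassan ∩ Pablo: 10:30–11:15, 11:30–13:00, 14:15–14:30, 15:15–17:00, 17:30–17:45.
Restricted to 10:15–17:30: 10:30–11:15, 11:30–13:00, 14:15–14:30, 15:15–17:00.
Windows ≥ 30 min: 10:30–11:15, 11:30–13:00, 15:15–17:00.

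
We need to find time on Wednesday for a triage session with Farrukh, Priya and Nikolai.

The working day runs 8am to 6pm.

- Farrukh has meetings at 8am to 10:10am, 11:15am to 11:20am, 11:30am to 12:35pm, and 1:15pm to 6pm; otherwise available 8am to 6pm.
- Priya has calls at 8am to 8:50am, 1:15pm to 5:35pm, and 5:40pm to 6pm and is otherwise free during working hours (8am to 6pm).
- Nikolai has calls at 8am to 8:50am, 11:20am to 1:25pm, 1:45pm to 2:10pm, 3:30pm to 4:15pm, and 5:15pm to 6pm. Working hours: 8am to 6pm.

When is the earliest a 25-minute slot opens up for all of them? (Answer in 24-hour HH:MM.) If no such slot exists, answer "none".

Farrukh free within 08:00–18:00: 10:10–11:15, 11:20–11:30, 12:35–13:15.
Priya free within 08:00–18:00: 08:50–13:15, 17:35–17:40.
Nikolai free within 08:00–18:00: 08:50–11:20, 13:25–13:45, 14:10–15:30, 16:15–17:15.
Farrukh ∩ Priya: 10:10–11:15, 11:20–11:30, 12:35–13:15.
Farrukh ∩ Priya ∩ Nikolai: 10:10–11:15.
Windows ≥ 25 min: 10:10–11:15.
Earliest such window starts at 10:10.

10:10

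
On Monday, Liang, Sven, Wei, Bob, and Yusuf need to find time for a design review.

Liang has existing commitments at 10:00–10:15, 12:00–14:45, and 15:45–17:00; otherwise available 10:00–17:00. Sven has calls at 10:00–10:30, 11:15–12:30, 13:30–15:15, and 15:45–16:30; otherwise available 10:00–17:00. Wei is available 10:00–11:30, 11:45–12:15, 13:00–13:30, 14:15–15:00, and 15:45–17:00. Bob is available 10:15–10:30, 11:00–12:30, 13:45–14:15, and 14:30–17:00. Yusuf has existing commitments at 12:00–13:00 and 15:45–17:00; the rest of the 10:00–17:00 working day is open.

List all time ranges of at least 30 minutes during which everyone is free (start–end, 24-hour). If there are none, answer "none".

Liang free within 10:00–17:00: 10:15–12:00, 14:45–15:45.
Sven free within 10:00–17:00: 10:30–11:15, 12:30–13:30, 15:15–15:45, 16:30–17:00.
Yusuf free within 10:00–17:00: 10:00–12:00, 13:00–15:45.
Liang ∩ Sven: 10:30–11:15, 15:15–15:45.
Liang ∩ Sven ∩ Wei: 10:30–11:15.
Liang ∩ Sven ∩ Wei ∩ Bob: 11:00–11:15.
Liang ∩ Sven ∩ Wei ∩ Bob ∩ Yusuf: 11:00–11:15.
Windows ≥ 30 min: (none).

none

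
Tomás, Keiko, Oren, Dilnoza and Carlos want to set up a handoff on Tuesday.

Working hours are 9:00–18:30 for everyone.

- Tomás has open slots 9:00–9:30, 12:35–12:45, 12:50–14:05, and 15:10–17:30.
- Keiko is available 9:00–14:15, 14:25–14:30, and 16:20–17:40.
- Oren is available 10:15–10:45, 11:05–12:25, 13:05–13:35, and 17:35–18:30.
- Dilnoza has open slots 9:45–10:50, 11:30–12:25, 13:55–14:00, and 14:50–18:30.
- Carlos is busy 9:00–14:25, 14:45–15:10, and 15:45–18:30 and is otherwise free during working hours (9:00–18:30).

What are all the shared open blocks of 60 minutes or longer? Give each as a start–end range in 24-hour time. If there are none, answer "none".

Carlos free within 09:00–18:30: 14:25–14:45, 15:10–15:45.
Tomás ∩ Keiko: 09:00–09:30, 12:35–12:45, 12:50–14:05, 16:20–17:30.
Tomás ∩ Keiko ∩ Oren: 13:05–13:35.
Tomás ∩ Keiko ∩ Oren ∩ Dilnoza: (none).
Tomás ∩ Keiko ∩ Oren ∩ Dilnoza ∩ Carlos: (none).
Windows ≥ 60 min: (none).

none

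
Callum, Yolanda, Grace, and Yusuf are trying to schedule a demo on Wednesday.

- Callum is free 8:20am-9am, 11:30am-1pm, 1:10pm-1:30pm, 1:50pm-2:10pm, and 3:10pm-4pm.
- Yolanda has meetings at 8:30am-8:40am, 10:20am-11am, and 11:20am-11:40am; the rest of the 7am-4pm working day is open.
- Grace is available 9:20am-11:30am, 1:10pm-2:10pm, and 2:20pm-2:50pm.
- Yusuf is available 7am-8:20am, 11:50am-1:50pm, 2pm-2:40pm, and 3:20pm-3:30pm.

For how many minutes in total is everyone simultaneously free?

Yolanda free within 07:00–16:00: 07:00–08:30, 08:40–10:20, 11:00–11:20, 11:40–16:00.
Callum ∩ Yolanda: 08:20–08:30, 08:40–09:00, 11:40–13:00, 13:10–13:30, 13:50–14:10, 15:10–16:00.
Callum ∩ Yolanda ∩ Grace: 13:10–13:30, 13:50–14:10.
Callum ∩ Yolanda ∩ Grace ∩ Yusuf: 13:10–13:30, 14:00–14:10.
Total common minutes: 20 + 10 = 30.

30 minutes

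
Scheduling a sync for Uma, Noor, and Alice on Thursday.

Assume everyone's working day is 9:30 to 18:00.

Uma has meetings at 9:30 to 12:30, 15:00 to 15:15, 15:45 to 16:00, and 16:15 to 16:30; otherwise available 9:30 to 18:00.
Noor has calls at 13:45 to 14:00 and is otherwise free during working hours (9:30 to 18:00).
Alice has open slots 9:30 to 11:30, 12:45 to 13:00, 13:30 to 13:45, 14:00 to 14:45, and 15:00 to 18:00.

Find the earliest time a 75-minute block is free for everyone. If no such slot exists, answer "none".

Uma free within 09:30–18:00: 12:30–15:00, 15:15–15:45, 16:00–16:15, 16:30–18:00.
Noor free within 09:30–18:00: 09:30–13:45, 14:00–18:00.
Uma ∩ Noor: 12:30–13:45, 14:00–15:00, 15:15–15:45, 16:00–16:15, 16:30–18:00.
Uma ∩ Noor ∩ Alice: 12:45–13:00, 13:30–13:45, 14:00–14:45, 15:15–15:45, 16:00–16:15, 16:30–18:00.
Windows ≥ 75 min: 16:30–18:00.
Earliest such window starts at 16:30.

16:30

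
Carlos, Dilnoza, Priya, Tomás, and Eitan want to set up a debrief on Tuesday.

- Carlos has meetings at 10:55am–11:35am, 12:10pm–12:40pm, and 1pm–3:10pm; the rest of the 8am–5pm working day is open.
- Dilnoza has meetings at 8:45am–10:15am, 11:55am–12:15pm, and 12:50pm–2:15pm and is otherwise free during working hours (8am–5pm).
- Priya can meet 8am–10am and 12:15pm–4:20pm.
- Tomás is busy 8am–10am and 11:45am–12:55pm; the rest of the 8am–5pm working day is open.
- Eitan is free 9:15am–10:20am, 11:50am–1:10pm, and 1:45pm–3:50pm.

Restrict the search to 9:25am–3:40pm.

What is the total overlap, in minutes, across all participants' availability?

30 minutes

Carlos free within 08:00–17:00: 08:00–10:55, 11:35–12:10, 12:40–13:00, 15:10–17:00.
Dilnoza free within 08:00–17:00: 08:00–08:45, 10:15–11:55, 12:15–12:50, 14:15–17:00.
Tomás free within 08:00–17:00: 10:00–11:45, 12:55–17:00.
Carlos ∩ Dilnoza: 08:00–08:45, 10:15–10:55, 11:35–11:55, 12:40–12:50, 15:10–17:00.
Carlos ∩ Dilnoza ∩ Priya: 08:00–08:45, 12:40–12:50, 15:10–16:20.
Carlos ∩ Dilnoza ∩ Priya ∩ Tomás: 15:10–16:20.
Carlos ∩ Dilnoza ∩ Priya ∩ Tomás ∩ Eitan: 15:10–15:50.
Restricted to 09:25–15:40: 15:10–15:40.
Total common minutes: 30.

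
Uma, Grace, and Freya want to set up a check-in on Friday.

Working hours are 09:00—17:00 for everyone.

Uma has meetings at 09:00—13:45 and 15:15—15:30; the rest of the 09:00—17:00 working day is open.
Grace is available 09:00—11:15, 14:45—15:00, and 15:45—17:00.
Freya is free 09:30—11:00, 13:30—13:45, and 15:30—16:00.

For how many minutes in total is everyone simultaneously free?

15 minutes

Uma free within 09:00–17:00: 13:45–15:15, 15:30–17:00.
Uma ∩ Grace: 14:45–15:00, 15:45–17:00.
Uma ∩ Grace ∩ Freya: 15:45–16:00.
Total common minutes: 15.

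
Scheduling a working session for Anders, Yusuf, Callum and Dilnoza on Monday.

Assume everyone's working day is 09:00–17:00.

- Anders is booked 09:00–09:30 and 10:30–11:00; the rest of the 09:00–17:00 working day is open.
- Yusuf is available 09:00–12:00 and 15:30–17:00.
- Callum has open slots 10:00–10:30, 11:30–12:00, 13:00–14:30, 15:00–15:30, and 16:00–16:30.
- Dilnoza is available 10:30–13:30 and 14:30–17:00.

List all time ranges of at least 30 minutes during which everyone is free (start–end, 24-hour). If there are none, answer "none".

Anders free within 09:00–17:00: 09:30–10:30, 11:00–17:00.
Anders ∩ Yusuf: 09:30–10:30, 11:00–12:00, 15:30–17:00.
Anders ∩ Yusuf ∩ Callum: 10:00–10:30, 11:30–12:00, 16:00–16:30.
Anders ∩ Yusuf ∩ Callum ∩ Dilnoza: 11:30–12:00, 16:00–16:30.
Windows ≥ 30 min: 11:30–12:00, 16:00–16:30.

11:30–12:00, 16:00–16:30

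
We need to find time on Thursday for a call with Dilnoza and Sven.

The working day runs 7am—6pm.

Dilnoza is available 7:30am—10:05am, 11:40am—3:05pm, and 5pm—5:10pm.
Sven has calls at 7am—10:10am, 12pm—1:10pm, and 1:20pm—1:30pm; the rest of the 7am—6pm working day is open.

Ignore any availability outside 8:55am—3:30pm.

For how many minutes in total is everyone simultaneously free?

Sven free within 07:00–18:00: 10:10–12:00, 13:10–13:20, 13:30–18:00.
Dilnoza ∩ Sven: 11:40–12:00, 13:10–13:20, 13:30–15:05, 17:00–17:10.
Restricted to 08:55–15:30: 11:40–12:00, 13:10–13:20, 13:30–15:05.
Total common minutes: 20 + 10 + 95 = 125.

125 minutes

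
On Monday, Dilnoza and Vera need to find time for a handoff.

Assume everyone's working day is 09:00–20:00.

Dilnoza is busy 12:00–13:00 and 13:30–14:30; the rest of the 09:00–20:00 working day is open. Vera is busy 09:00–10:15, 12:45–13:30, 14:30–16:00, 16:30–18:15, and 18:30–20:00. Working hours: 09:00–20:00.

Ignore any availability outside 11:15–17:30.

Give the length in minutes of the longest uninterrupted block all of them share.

Dilnoza free within 09:00–20:00: 09:00–12:00, 13:00–13:30, 14:30–20:00.
Vera free within 09:00–20:00: 10:15–12:45, 13:30–14:30, 16:00–16:30, 18:15–18:30.
Dilnoza ∩ Vera: 10:15–12:00, 16:00–16:30, 18:15–18:30.
Restricted to 11:15–17:30: 11:15–12:00, 16:00–16:30.
Common window lengths: 45, 30 min; longest is 45.

45 minutes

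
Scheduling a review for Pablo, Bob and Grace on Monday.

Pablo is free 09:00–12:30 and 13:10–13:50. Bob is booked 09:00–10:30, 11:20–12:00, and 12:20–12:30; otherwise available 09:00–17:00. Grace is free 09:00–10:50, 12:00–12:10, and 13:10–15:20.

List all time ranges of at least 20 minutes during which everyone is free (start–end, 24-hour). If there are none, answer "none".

Bob free within 09:00–17:00: 10:30–11:20, 12:00–12:20, 12:30–17:00.
Pablo ∩ Bob: 10:30–11:20, 12:00–12:20, 13:10–13:50.
Pablo ∩ Bob ∩ Grace: 10:30–10:50, 12:00–12:10, 13:10–13:50.
Windows ≥ 20 min: 10:30–10:50, 13:10–13:50.

10:30–10:50, 13:10–13:50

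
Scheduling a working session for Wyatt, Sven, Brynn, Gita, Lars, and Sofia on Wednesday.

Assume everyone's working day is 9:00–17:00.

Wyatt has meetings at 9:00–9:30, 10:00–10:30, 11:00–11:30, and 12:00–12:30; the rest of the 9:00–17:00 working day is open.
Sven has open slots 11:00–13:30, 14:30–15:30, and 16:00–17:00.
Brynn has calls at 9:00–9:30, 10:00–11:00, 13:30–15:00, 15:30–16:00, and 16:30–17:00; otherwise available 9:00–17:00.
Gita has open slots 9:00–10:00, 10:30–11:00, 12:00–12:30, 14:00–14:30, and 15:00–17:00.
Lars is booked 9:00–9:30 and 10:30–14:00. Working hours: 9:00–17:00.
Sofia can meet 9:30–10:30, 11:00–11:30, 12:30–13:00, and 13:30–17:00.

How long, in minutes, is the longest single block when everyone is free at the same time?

30 minutes

Wyatt free within 09:00–17:00: 09:30–10:00, 10:30–11:00, 11:30–12:00, 12:30–17:00.
Brynn free within 09:00–17:00: 09:30–10:00, 11:00–13:30, 15:00–15:30, 16:00–16:30.
Lars free within 09:00–17:00: 09:30–10:30, 14:00–17:00.
Wyatt ∩ Sven: 11:30–12:00, 12:30–13:30, 14:30–15:30, 16:00–17:00.
Wyatt ∩ Sven ∩ Brynn: 11:30–12:00, 12:30–13:30, 15:00–15:30, 16:00–16:30.
Wyatt ∩ Sven ∩ Brynn ∩ Gita: 15:00–15:30, 16:00–16:30.
Wyatt ∩ Sven ∩ Brynn ∩ Gita ∩ Lars: 15:00–15:30, 16:00–16:30.
Wyatt ∩ Sven ∩ Brynn ∩ Gita ∩ Lars ∩ Sofia: 15:00–15:30, 16:00–16:30.
Common window lengths: 30, 30 min; longest is 30.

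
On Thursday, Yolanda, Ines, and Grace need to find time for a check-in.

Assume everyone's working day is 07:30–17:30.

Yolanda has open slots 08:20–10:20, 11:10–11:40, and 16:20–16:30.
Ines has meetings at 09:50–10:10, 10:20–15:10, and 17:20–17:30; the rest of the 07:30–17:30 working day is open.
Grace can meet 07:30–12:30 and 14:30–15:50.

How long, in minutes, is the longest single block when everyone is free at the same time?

Ines free within 07:30–17:30: 07:30–09:50, 10:10–10:20, 15:10–17:20.
Yolanda ∩ Ines: 08:20–09:50, 10:10–10:20, 16:20–16:30.
Yolanda ∩ Ines ∩ Grace: 08:20–09:50, 10:10–10:20.
Common window lengths: 90, 10 min; longest is 90.

90 minutes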